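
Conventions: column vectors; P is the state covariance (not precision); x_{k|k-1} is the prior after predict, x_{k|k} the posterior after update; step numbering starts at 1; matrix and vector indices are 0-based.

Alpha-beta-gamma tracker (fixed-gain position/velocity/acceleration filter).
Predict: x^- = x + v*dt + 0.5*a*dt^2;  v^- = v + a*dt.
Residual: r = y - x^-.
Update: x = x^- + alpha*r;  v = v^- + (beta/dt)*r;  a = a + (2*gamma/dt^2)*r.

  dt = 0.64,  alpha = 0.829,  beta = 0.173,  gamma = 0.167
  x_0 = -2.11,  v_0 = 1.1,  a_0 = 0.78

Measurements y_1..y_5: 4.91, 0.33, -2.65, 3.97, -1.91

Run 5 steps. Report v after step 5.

v_post = -2.0802

step 1: x_pred=-1.2463  r=6.1563  x^+=3.8573  v^+=3.2633  a^+=5.8000
step 2: x_pred=7.1336  r=-6.8036  x^+=1.4934  v^+=5.1362  a^+=0.2521
step 3: x_pred=4.8322  r=-7.4822  x^+=-1.3705  v^+=3.2750  a^+=-5.8491
step 4: x_pred=-0.4724  r=4.4424  x^+=3.2103  v^+=0.7324  a^+=-2.2266
step 5: x_pred=3.2231  r=-5.1331  x^+=-1.0322  v^+=-2.0802  a^+=-6.4123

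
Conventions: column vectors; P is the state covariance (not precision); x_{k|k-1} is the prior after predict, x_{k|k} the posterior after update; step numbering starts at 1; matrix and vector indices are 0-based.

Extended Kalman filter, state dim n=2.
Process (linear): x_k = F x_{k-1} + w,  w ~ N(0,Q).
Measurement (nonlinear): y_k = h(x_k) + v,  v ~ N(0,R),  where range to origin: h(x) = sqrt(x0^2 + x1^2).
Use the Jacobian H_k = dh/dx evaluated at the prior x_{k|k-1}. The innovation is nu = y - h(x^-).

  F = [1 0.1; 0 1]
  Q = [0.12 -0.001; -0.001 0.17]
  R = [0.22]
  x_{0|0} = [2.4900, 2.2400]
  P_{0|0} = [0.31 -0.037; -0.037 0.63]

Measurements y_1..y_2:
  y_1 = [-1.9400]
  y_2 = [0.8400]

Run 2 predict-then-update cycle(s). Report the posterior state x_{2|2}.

x_post = [0.1741, -0.9355]

step 1: x^-=[2.7140, 2.2400]  P^-=[0.4289 0.0250; 0.0250 0.8000]  H_jac=[0.7712 0.6365]  S=[0.8238]  K=[0.4208; 0.6415]  nu=[-5.4590]  x^+=[0.4166, -1.2622]  P^+=[0.2830 -0.1974; -0.1974 0.4609]
step 2: x^-=[0.2904, -1.2622]  P^-=[0.3681 -0.1523; -0.1523 0.6309]  H_jac=[0.2242 -0.9745]  S=[0.9043]  K=[0.2554; -0.7177]  nu=[-0.4552]  x^+=[0.1741, -0.9355]  P^+=[0.3091 0.0134; 0.0134 0.1651]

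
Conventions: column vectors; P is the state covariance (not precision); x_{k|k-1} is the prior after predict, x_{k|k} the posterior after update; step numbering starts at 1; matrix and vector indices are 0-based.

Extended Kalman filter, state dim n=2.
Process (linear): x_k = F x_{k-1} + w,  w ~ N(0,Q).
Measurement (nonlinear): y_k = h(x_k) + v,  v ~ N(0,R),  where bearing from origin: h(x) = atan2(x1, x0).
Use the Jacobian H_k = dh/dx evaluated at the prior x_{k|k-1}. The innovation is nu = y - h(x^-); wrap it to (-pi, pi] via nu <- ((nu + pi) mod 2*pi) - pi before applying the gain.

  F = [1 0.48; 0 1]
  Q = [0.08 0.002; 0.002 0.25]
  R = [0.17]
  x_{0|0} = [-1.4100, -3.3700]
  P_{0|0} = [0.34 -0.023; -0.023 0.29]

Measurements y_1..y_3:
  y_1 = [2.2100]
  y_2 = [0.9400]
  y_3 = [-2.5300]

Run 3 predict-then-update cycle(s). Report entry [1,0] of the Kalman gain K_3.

step 1: x^-=[-3.0276, -3.3700]  P^-=[0.4647 0.1182; 0.1182 0.5400]  H_jac=[0.1642 -0.1475]  S=[0.1886]  K=[0.3122; -0.3195]  nu=[-1.7705]  x^+=[-3.5804, -2.8043]  P^+=[0.4464 0.1370; 0.1370 0.5207]
step 2: x^-=[-4.9265, -2.8043]  P^-=[0.7779 0.3890; 0.3890 0.7707]  H_jac=[0.0873 -0.1533]  S=[0.1836]  K=[0.0449; -0.4586]  nu=[-2.7191]  x^+=[-5.0486, -1.5572]  P^+=[0.7775 0.3928; 0.3928 0.7321]
step 3: x^-=[-5.7961, -1.5572]  P^-=[1.4032 0.7462; 0.7462 0.9821]  H_jac=[0.0432 -0.1609]  S=[0.1877]  K=[-0.3165; -0.6702]  nu=[0.3491]  x^+=[-5.9066, -1.7912]  P^+=[1.3844 0.7064; 0.7064 0.8978]

K[1,0] = -0.6702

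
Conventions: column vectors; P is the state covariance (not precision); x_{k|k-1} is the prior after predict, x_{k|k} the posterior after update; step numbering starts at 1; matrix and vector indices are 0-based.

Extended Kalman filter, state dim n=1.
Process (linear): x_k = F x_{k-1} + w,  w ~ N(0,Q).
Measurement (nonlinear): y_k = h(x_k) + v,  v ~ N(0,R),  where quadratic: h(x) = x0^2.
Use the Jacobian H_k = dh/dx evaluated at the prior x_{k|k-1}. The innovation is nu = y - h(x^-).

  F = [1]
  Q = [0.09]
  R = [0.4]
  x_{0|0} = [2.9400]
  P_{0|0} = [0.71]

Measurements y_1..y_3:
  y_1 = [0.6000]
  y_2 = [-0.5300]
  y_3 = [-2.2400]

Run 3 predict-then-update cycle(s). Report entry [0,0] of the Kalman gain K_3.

K[0,0] = 0.2720

step 1: x^-=[2.9400]  P^-=[0.8000]  H_jac=[5.8800]  S=[28.0595]  K=[0.1676]  nu=[-8.0436]  x^+=[1.5915]  P^+=[0.0114]
step 2: x^-=[1.5915]  P^-=[0.1014]  H_jac=[3.1831]  S=[1.4274]  K=[0.2261]  nu=[-3.0630]  x^+=[0.8989]  P^+=[0.0284]
step 3: x^-=[0.8989]  P^-=[0.1184]  H_jac=[1.7978]  S=[0.7827]  K=[0.2720]  nu=[-3.0481]  x^+=[0.0699]  P^+=[0.0605]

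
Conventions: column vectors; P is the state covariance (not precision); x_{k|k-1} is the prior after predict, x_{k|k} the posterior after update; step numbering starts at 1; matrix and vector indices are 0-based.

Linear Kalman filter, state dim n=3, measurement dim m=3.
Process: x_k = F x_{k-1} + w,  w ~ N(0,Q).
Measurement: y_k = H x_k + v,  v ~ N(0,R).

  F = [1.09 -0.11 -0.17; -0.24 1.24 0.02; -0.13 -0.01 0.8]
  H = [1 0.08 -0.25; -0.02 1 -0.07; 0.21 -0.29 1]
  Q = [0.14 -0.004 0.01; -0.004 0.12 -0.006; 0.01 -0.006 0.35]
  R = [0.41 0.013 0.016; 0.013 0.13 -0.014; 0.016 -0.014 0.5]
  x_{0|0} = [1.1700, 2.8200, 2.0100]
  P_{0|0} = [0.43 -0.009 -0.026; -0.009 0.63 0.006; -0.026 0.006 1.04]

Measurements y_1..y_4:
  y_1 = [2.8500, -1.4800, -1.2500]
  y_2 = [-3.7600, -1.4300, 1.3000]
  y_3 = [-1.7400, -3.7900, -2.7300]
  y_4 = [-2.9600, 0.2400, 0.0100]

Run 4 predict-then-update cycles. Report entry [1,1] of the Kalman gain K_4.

K[1,1] = 0.6710

step 1: x^-=[0.6234, 3.2562, 1.4277]  P^-=[0.7006 -0.2213 -0.2155; -0.2213 1.1198 0.0287; -0.2155 0.0287 1.0282]  S=[1.2532 -0.1077 -0.2592; -0.1077 1.2593 -0.4247; -0.2592 -0.4247 1.5731]  K=[0.5932 -0.1013 0.0678; -0.0300 0.8949 0.0189; -0.2323 0.1597 0.6244]  nu=[2.3230, -4.6238, -1.8643]  x^+=[2.3434, -0.9866, -1.0147]  P^+=[0.2415 -0.0020 -0.0065; -0.0020 0.1178 0.0310; -0.0065 0.0310 0.3166]
step 2: x^-=[2.8354, -1.8062, -1.1065]  P^-=[0.4416 -0.0941 -0.0757; -0.0941 0.3180 0.0375; -0.0757 0.0375 0.5576]  S=[0.9097 -0.0593 -0.0783; -0.0593 0.4492 -0.1265; -0.0783 -0.1265 1.0617]  K=[0.4945 -0.1346 0.0622; -0.0390 0.7042 0.0109; -0.1824 0.1169 0.5004]  nu=[-6.7275, 0.3554, 1.2873]  x^+=[-0.4591, -1.2795, 0.8064]  P^+=[0.2017 -0.0082 -0.0038; -0.0082 0.0924 0.0235; -0.0038 0.0235 0.2533]
step 3: x^-=[-0.4968, -1.4603, 0.7176]  P^-=[0.3923 -0.0867 -0.0584; -0.0867 0.2798 0.0285; -0.0584 0.0285 0.5159]  S=[0.8505 -0.0535 -0.0644; -0.0535 0.4118 -0.1205; -0.0644 -0.1205 1.0262]  K=[0.4659 -0.1415 0.0605; -0.0409 0.6758 0.0078; -0.1745 0.1033 0.4839]  nu=[-0.9470, -2.2894, -3.7668]  x^+=[-0.8420, -2.9979, -1.1764]  P^+=[0.1902 -0.0096 -0.0030; -0.0096 0.0885 0.0214; -0.0030 0.0214 0.2446]
step 4: x^-=[-0.3880, -3.5388, -0.8017]  P^-=[0.3783 -0.0846 -0.0547; -0.0846 0.2740 0.0261; -0.0547 0.0261 0.5100]  S=[0.8347 -0.0513 -0.0631; -0.0513 0.4062 -0.1204; -0.0631 -0.1204 1.0219]  K=[0.4573 -0.1420 0.0597; -0.0412 0.6710 0.0070; -0.1732 0.1000 0.4815]  nu=[-2.4893, 3.7149, -0.1331]  x^+=[-2.0619, -0.9446, -0.0630]  P^+=[0.1867 -0.0098 -0.0029; -0.0098 0.0879 0.0210; -0.0029 0.0210 0.2433]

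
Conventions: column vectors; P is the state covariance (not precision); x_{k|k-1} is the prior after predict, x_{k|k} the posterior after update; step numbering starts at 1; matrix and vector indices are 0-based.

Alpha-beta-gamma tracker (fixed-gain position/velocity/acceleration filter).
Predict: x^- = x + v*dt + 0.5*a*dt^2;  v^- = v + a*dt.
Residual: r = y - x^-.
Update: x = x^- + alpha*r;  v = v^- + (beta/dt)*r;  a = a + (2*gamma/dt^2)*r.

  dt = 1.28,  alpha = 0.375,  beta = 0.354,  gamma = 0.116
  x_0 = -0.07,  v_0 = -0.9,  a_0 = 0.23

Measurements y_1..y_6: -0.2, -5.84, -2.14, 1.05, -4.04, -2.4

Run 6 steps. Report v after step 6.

step 1: x_pred=-1.0336  r=0.8336  x^+=-0.7210  v^+=-0.3751  a^+=0.3480
step 2: x_pred=-0.9160  r=-4.9240  x^+=-2.7625  v^+=-1.2914  a^+=-0.3492
step 3: x_pred=-4.7015  r=2.5615  x^+=-3.7409  v^+=-1.0300  a^+=0.0135
step 4: x_pred=-5.0482  r=6.0982  x^+=-2.7614  v^+=0.6739  a^+=0.8770
step 5: x_pred=-1.1804  r=-2.8596  x^+=-2.2527  v^+=1.0056  a^+=0.4721
step 6: x_pred=-0.5789  r=-1.8211  x^+=-1.2618  v^+=1.1062  a^+=0.2142

v_post = 1.1062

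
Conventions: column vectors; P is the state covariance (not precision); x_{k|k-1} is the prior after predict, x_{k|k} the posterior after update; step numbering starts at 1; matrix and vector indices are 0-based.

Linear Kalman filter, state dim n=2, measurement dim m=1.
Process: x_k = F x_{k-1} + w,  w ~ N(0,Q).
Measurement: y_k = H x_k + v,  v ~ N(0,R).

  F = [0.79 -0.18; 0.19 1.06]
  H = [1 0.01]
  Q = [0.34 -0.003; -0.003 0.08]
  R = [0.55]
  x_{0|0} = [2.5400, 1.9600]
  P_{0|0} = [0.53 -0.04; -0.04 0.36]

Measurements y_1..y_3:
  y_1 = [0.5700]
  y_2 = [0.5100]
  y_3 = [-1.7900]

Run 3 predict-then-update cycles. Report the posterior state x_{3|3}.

step 1: x^-=[1.6538, 2.5602]  P^-=[0.6938 -0.0243; -0.0243 0.4875]  S=[1.2434]  K=[0.5578; -0.0156]  nu=[-1.1094]  x^+=[1.0350, 2.5775]  P^+=[0.3069 -0.0134; -0.0134 0.4872]
step 2: x^-=[0.3537, 2.9288]  P^-=[0.5512 -0.0607; -0.0607 0.6331]  S=[1.1000]  K=[0.5005; -0.0494]  nu=[0.1270]  x^+=[0.4173, 2.9225]  P^+=[0.2756 -0.0335; -0.0335 0.6304]
step 3: x^-=[-0.1964, 3.1771]  P^-=[0.5420 -0.1088; -0.1088 0.7848]  S=[1.0899]  K=[0.4963; -0.0926]  nu=[-1.6254]  x^+=[-1.0030, 3.3277]  P^+=[0.2735 -0.0587; -0.0587 0.7754]

x_post = [-1.0030, 3.3277]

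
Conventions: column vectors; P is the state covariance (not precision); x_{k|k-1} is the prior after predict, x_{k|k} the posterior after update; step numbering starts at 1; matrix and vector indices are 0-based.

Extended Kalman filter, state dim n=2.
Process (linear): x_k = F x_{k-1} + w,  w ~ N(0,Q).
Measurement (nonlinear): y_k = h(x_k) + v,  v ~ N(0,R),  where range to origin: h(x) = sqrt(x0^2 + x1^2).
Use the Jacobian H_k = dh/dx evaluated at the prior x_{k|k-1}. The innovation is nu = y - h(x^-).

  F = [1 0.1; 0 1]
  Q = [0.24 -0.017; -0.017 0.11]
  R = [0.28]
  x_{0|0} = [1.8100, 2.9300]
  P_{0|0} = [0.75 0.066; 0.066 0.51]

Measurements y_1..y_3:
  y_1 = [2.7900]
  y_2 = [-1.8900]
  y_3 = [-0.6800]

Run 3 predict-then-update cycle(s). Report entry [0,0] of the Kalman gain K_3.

step 1: x^-=[2.1030, 2.9300]  P^-=[1.0083 0.1000; 0.1000 0.6200]  H_jac=[0.5831 0.8124]  S=[1.1268]  K=[0.5939; 0.4988]  nu=[-0.8166]  x^+=[1.6180, 2.5227]  P^+=[0.6109 -0.2338; -0.2338 0.3397]
step 2: x^-=[1.8703, 2.5227]  P^-=[0.8075 -0.2168; -0.2168 0.4497]  H_jac=[0.5956 0.8033]  S=[0.6492]  K=[0.4726; 0.3576]  nu=[-5.0304]  x^+=[-0.5069, 0.7240]  P^+=[0.6626 -0.3265; -0.3265 0.3667]
step 3: x^-=[-0.4345, 0.7240]  P^-=[0.8409 -0.3068; -0.3068 0.4767]  H_jac=[-0.5146 0.8574]  S=[1.1239]  K=[-0.6191; 0.5042]  nu=[-1.5244]  x^+=[0.5092, -0.0445]  P^+=[0.4102 0.0440; 0.0440 0.1910]

K[0,0] = -0.6191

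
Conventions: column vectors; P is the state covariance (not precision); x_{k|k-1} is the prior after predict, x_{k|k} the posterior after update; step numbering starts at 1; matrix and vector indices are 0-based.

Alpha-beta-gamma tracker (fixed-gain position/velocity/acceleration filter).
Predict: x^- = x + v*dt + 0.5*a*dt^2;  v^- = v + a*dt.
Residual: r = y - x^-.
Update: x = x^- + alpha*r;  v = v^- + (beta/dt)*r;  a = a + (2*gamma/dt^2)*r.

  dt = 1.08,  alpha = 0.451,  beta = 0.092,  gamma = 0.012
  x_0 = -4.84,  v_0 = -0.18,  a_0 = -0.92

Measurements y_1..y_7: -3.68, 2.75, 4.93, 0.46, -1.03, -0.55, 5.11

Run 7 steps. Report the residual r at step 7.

resid = 10.1788

step 1: x_pred=-5.5709  r=1.8909  x^+=-4.7181  v^+=-1.0125  a^+=-0.8811
step 2: x_pred=-6.3255  r=9.0755  x^+=-2.2325  v^+=-1.1910  a^+=-0.6944
step 3: x_pred=-3.9237  r=8.8537  x^+=0.0693  v^+=-1.1867  a^+=-0.5122
step 4: x_pred=-1.5110  r=1.9710  x^+=-0.6221  v^+=-1.5720  a^+=-0.4716
step 5: x_pred=-2.5948  r=1.5648  x^+=-1.8891  v^+=-1.9480  a^+=-0.4394
step 6: x_pred=-4.2492  r=3.6992  x^+=-2.5809  v^+=-2.1075  a^+=-0.3633
step 7: x_pred=-5.0688  r=10.1788  x^+=-0.4782  v^+=-1.6328  a^+=-0.1539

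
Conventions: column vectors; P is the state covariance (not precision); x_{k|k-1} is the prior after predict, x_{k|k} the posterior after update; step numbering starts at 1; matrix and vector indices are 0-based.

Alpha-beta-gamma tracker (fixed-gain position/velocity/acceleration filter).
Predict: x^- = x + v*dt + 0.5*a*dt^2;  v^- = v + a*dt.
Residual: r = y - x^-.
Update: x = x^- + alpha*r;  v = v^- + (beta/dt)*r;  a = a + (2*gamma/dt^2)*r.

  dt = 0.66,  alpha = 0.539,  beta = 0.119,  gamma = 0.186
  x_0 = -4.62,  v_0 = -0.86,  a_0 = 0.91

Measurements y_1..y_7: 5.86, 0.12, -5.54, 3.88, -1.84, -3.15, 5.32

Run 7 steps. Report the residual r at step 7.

resid = 18.3468

step 1: x_pred=-4.9894  r=10.8494  x^+=0.8584  v^+=1.6968  a^+=10.1753
step 2: x_pred=4.1945  r=-4.0745  x^+=1.9983  v^+=7.6779  a^+=6.6957
step 3: x_pred=8.5241  r=-14.0641  x^+=0.9435  v^+=9.5613  a^+=-5.3149
step 4: x_pred=6.0964  r=-2.2164  x^+=4.9017  v^+=5.6538  a^+=-7.2077
step 5: x_pred=7.0634  r=-8.9034  x^+=2.2645  v^+=-0.7086  a^+=-14.8111
step 6: x_pred=-1.4290  r=-1.7210  x^+=-2.3566  v^+=-10.7942  a^+=-16.2808
step 7: x_pred=-13.0268  r=18.3468  x^+=-3.1379  v^+=-18.2316  a^+=-0.6128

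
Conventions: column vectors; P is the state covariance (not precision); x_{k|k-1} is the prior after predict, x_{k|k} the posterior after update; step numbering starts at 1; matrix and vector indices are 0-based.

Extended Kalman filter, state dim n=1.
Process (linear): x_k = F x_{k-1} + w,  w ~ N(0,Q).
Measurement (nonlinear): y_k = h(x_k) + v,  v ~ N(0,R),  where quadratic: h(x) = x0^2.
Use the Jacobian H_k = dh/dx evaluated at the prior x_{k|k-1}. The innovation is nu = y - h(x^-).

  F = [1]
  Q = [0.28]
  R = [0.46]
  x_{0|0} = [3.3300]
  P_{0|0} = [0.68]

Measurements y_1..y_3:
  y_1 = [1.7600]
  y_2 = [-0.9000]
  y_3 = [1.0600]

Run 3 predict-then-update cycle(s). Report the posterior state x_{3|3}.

step 1: x^-=[3.3300]  P^-=[0.9600]  H_jac=[6.6600]  S=[43.0414]  K=[0.1485]  nu=[-9.3289]  x^+=[1.9442]  P^+=[0.0103]
step 2: x^-=[1.9442]  P^-=[0.2903]  H_jac=[3.8885]  S=[4.8488]  K=[0.2328]  nu=[-4.6800]  x^+=[0.8548]  P^+=[0.0275]
step 3: x^-=[0.8548]  P^-=[0.3075]  H_jac=[1.7097]  S=[1.3589]  K=[0.3869]  nu=[0.3292]  x^+=[0.9822]  P^+=[0.1041]

x_post = [0.9822]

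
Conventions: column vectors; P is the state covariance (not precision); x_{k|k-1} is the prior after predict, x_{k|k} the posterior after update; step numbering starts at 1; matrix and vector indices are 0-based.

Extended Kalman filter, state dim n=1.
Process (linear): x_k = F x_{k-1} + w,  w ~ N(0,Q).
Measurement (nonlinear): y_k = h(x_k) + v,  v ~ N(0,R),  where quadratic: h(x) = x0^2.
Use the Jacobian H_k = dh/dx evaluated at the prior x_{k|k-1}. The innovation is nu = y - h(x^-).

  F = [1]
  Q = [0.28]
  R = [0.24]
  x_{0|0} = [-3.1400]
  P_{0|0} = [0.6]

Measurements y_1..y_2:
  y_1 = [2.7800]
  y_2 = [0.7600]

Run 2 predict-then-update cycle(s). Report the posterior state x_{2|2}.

x_post = [-1.2385]

step 1: x^-=[-3.1400]  P^-=[0.8800]  H_jac=[-6.2800]  S=[34.9458]  K=[-0.1581]  nu=[-7.0796]  x^+=[-2.0204]  P^+=[0.0060]
step 2: x^-=[-2.0204]  P^-=[0.2860]  H_jac=[-4.0408]  S=[4.9106]  K=[-0.2354]  nu=[-3.3221]  x^+=[-1.2385]  P^+=[0.0140]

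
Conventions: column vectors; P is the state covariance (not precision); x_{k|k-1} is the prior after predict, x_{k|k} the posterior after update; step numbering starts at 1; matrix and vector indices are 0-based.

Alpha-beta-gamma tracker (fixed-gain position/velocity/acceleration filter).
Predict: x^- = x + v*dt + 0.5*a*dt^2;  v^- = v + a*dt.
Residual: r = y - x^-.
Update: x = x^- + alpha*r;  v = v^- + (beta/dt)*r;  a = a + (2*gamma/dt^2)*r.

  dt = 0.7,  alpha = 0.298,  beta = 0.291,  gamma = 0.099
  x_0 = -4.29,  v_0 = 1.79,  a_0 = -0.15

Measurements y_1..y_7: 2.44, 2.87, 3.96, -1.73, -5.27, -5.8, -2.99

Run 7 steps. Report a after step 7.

step 1: x_pred=-3.0737  r=5.5137  x^+=-1.4307  v^+=3.9771  a^+=2.0780
step 2: x_pred=1.8625  r=1.0075  x^+=2.1627  v^+=5.8506  a^+=2.4851
step 3: x_pred=6.8670  r=-2.9070  x^+=6.0007  v^+=6.3817  a^+=1.3105
step 4: x_pred=10.7890  r=-12.5190  x^+=7.0583  v^+=2.0947  a^+=-3.7482
step 5: x_pred=7.6063  r=-12.8763  x^+=3.7692  v^+=-5.8819  a^+=-8.9513
step 6: x_pred=-2.5412  r=-3.2588  x^+=-3.5123  v^+=-13.5025  a^+=-10.2681
step 7: x_pred=-15.4798  r=12.4898  x^+=-11.7578  v^+=-15.4980  a^+=-5.2212

a_post = -5.2212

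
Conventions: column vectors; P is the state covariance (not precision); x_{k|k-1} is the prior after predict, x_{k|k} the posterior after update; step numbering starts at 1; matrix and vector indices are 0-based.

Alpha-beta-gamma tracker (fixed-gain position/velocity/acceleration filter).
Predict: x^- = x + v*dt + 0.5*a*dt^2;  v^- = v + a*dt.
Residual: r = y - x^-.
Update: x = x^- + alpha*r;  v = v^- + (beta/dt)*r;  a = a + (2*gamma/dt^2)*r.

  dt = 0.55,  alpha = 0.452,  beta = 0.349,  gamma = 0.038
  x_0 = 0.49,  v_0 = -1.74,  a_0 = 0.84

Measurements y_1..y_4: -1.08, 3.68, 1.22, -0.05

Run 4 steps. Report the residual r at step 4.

step 1: x_pred=-0.3400  r=-0.7400  x^+=-0.6745  v^+=-1.7476  a^+=0.6541
step 2: x_pred=-1.5367  r=5.2167  x^+=0.8212  v^+=1.9224  a^+=1.9647
step 3: x_pred=2.1757  r=-0.9557  x^+=1.7437  v^+=2.3965  a^+=1.7246
step 4: x_pred=3.3227  r=-3.3727  x^+=1.7982  v^+=1.2049  a^+=0.8773

resid = -3.3727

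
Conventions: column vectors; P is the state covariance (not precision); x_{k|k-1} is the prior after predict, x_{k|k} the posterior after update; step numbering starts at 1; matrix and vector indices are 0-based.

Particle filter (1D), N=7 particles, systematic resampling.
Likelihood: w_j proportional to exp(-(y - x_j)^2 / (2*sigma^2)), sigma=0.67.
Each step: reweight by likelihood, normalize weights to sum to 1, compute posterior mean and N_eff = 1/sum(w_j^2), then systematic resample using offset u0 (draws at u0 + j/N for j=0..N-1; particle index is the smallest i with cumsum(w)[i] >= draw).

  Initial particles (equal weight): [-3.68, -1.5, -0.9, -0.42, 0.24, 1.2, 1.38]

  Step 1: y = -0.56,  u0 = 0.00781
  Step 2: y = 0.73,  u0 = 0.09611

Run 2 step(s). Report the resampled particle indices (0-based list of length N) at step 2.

resampled_idx = [3, 4, 5, 6, 6, 6, 6]

step 1: w=[0.0000, 0.1350, 0.3176, 0.3534, 0.1771, 0.0115, 0.0055]  mean=-0.5730  Neff=3.6298  idx=[1, 2, 2, 2, 3, 3, 4]
step 2: w=[0.0028, 0.0375, 0.0375, 0.0375, 0.1657, 0.1657, 0.5533]  mean=-0.1119  Neff=2.7378  idx=[3, 4, 5, 6, 6, 6, 6]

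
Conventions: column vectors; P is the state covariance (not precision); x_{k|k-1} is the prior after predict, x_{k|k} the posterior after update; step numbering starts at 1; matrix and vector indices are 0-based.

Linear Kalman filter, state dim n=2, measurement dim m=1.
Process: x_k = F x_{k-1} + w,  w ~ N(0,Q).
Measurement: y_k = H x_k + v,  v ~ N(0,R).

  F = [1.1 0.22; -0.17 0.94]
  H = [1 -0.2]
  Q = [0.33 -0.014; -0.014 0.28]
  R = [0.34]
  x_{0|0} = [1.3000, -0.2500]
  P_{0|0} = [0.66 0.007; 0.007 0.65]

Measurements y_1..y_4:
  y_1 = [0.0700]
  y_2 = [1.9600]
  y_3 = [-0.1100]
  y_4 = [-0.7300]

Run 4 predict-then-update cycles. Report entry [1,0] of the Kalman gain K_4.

step 1: x^-=[1.3750, -0.4560]  P^-=[1.1634 0.0040; 0.0040 0.8712]  S=[1.5367]  K=[0.7566; -0.1108]  nu=[-1.3962]  x^+=[0.3187, -0.3013]  P^+=[0.2838 0.1328; 0.1328 0.8523]
step 2: x^-=[0.2842, -0.3374]  P^-=[0.7789 0.2415; 0.2415 0.9989]  S=[1.0623]  K=[0.6878; 0.0393]  nu=[1.6083]  x^+=[1.3904, -0.2742]  P^+=[0.2764 0.2128; 0.2128 0.9972]
step 3: x^-=[1.4691, -0.4941]  P^-=[0.8157 0.3526; 0.3526 1.1011]  S=[1.0587]  K=[0.7039; 0.1251]  nu=[-1.6779]  x^+=[0.2881, -0.7039]  P^+=[0.2912 0.2594; 0.2594 1.0846]
step 4: x^-=[0.1620, -0.7107]  P^-=[0.8604 0.4144; 0.4144 1.1638]  S=[1.0812]  K=[0.7191; 0.1680]  nu=[-1.0341]  x^+=[-0.5817, -0.8844]  P^+=[0.3013 0.2838; 0.2838 1.1333]

K[1,0] = 0.1680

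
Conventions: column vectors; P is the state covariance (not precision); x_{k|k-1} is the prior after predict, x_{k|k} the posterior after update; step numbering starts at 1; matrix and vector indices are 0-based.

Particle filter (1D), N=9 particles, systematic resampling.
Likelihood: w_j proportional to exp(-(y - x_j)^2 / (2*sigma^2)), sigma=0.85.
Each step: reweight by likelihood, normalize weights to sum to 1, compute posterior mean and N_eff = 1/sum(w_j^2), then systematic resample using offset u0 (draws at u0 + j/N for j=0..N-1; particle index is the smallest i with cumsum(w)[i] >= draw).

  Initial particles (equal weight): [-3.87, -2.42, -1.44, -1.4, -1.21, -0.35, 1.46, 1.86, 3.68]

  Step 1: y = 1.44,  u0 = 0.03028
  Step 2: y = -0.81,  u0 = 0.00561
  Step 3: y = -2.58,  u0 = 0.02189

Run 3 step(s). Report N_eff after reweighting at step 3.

step 1: w=[0.0000, 0.0000, 0.0016, 0.0018, 0.0038, 0.0534, 0.4902, 0.4340, 0.0152]  mean=1.5507  Neff=2.3164  idx=[5, 6, 6, 6, 6, 7, 7, 7, 7]
step 2: w=[0.8589, 0.0281, 0.0281, 0.0281, 0.0281, 0.0072, 0.0072, 0.0072, 0.0072]  mean=-0.0832  Neff=1.3493  idx=[0, 0, 0, 0, 0, 0, 0, 0, 2]
step 3: w=[0.1250, 0.1250, 0.1250, 0.1250, 0.1250, 0.1250, 0.1250, 0.1250, 0.0000]  mean=-0.3499  Neff=8.0008  idx=[0, 1, 1, 2, 3, 4, 5, 6, 7]

N_eff = 8.0008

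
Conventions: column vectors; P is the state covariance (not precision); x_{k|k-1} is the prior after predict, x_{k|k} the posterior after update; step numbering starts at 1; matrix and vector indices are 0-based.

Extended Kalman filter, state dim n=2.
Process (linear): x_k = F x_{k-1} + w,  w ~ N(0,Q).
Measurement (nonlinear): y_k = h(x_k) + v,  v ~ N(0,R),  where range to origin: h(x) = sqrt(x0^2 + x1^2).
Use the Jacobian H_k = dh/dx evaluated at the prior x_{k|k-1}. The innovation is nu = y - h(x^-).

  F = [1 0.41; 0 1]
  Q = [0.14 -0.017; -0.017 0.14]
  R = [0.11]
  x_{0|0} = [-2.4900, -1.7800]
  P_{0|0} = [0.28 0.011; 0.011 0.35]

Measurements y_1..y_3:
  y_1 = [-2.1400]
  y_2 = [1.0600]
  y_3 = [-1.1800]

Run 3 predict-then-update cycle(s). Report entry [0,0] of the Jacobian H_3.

step 1: x^-=[-3.2198, -1.7800]  P^-=[0.4879 0.1375; 0.1375 0.4900]  H_jac=[-0.8752 -0.4838]  S=[0.7148]  K=[-0.6904; -0.5000]  nu=[-5.8191]  x^+=[0.7975, 1.1296]  P^+=[0.1472 -0.1092; -0.1092 0.3113]
step 2: x^-=[1.2607, 1.1296]  P^-=[0.2499 0.0014; 0.0014 0.4513]  H_jac=[0.7448 0.6673]  S=[0.4510]  K=[0.4148; 0.6701]  nu=[-0.6327]  x^+=[0.9982, 0.7056]  P^+=[0.1723 -0.1240; -0.1240 0.2488]
step 3: x^-=[1.2875, 0.7056]  P^-=[0.2525 -0.0390; -0.0390 0.3888]  H_jac=[0.8769 0.4806]  S=[0.3612]  K=[0.5613; 0.4228]  nu=[-2.6482]  x^+=[-0.1989, -0.4141]  P^+=[0.1387 -0.1247; -0.1247 0.3242]

H_jac[0,0] = 0.8769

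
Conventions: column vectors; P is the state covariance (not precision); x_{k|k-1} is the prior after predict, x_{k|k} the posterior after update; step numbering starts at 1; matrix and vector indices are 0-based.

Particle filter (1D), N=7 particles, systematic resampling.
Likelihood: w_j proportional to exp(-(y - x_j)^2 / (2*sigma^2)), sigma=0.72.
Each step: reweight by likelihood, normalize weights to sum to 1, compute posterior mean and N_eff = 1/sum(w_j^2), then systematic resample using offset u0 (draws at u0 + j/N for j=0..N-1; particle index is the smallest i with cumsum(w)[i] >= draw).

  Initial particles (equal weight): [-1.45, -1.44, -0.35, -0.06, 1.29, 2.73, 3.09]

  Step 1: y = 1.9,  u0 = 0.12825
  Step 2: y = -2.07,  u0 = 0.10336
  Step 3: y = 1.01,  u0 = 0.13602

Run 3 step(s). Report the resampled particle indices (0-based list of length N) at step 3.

step 1: w=[0.0000, 0.0000, 0.0050, 0.0164, 0.4655, 0.3430, 0.1701]  mean=2.0595  Neff=2.7508  idx=[4, 4, 4, 5, 5, 6, 6]
step 2: w=[0.3333, 0.3333, 0.3333, 0.0000, 0.0000, 0.0000, 0.0000]  mean=1.2900  Neff=3.0000  idx=[0, 0, 1, 1, 2, 2, 2]
step 3: w=[0.1429, 0.1429, 0.1429, 0.1429, 0.1429, 0.1429, 0.1429]  mean=1.2900  Neff=7.0000  idx=[0, 1, 2, 3, 4, 5, 6]

resampled_idx = [0, 1, 2, 3, 4, 5, 6]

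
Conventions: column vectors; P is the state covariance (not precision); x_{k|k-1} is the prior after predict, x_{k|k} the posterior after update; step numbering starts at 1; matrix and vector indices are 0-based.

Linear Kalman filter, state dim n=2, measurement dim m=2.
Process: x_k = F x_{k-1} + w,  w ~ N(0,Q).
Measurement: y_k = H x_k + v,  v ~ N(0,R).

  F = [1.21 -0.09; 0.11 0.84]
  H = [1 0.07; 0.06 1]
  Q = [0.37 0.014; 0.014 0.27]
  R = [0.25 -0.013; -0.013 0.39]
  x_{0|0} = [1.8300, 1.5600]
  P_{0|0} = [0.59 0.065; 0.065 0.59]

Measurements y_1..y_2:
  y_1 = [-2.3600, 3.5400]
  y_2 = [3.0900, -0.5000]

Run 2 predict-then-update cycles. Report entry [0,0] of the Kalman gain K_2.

step 1: x^-=[2.0739, 1.5117]  P^-=[1.2244 0.1133; 0.1133 0.7055]  S=[1.4938 0.2237; 0.2237 1.1135]  K=[0.8247 0.0021; 0.0136 0.6370]  nu=[-4.5397, 1.9039]  x^+=[-1.6660, 2.6628]  P^+=[0.2077 -0.0224; -0.0224 0.2496]
step 2: x^-=[-2.2555, 2.0535]  P^-=[0.6810 0.0003; 0.0003 0.4445]  S=[0.9332 0.0592; 0.0592 0.8370]  K=[0.7299 -0.0025; -0.0001 0.5311]  nu=[5.2017, -2.4182]  x^+=[1.5475, 0.7688]  P^+=[0.1840 -0.0215; -0.0215 0.2084]

K[0,0] = 0.7299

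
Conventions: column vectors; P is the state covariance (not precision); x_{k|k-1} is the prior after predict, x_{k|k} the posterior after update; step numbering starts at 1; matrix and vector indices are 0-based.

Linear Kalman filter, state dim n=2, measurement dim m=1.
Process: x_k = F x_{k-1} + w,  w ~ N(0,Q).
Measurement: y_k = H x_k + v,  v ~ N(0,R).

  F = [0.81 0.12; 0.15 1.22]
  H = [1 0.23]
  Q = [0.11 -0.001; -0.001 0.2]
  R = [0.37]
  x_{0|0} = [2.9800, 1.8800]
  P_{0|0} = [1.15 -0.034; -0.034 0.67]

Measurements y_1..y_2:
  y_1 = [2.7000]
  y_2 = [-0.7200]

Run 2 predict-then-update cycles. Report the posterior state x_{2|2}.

step 1: x^-=[2.6394, 2.7406]  P^-=[0.8676 0.2026; 0.2026 1.2107]  S=[1.3948]  K=[0.6554; 0.3449]  nu=[-0.5697]  x^+=[2.2660, 2.5441]  P^+=[0.2684 -0.1127; -0.1127 1.0447]
step 2: x^-=[2.1407, 3.4437]  P^-=[0.2792 0.0712; 0.0712 1.7198]  S=[0.7730]  K=[0.3824; 0.6038]  nu=[-3.6528]  x^+=[0.7437, 1.2381]  P^+=[0.1662 -0.1073; -0.1073 1.4380]

x_post = [0.7437, 1.2381]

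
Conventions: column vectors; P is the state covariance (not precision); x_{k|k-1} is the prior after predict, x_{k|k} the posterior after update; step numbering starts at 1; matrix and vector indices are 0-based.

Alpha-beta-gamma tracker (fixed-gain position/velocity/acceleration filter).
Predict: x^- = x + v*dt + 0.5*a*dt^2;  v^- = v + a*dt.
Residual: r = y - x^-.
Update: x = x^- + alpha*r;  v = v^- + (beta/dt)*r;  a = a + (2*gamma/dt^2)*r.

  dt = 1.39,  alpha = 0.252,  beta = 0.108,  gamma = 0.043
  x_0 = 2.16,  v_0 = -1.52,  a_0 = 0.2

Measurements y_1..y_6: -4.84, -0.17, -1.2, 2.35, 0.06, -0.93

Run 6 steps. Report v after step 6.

step 1: x_pred=0.2404  r=-5.0804  x^+=-1.0399  v^+=-1.6367  a^+=-0.0261
step 2: x_pred=-3.3402  r=3.1702  x^+=-2.5413  v^+=-1.4267  a^+=0.1150
step 3: x_pred=-4.4134  r=3.2134  x^+=-3.6036  v^+=-1.0173  a^+=0.2580
step 4: x_pred=-4.7684  r=7.1184  x^+=-2.9745  v^+=-0.1056  a^+=0.5749
step 5: x_pred=-2.5659  r=2.6259  x^+=-1.9042  v^+=0.8975  a^+=0.6917
step 6: x_pred=0.0116  r=-0.9416  x^+=-0.2257  v^+=1.7859  a^+=0.6498

v_post = 1.7859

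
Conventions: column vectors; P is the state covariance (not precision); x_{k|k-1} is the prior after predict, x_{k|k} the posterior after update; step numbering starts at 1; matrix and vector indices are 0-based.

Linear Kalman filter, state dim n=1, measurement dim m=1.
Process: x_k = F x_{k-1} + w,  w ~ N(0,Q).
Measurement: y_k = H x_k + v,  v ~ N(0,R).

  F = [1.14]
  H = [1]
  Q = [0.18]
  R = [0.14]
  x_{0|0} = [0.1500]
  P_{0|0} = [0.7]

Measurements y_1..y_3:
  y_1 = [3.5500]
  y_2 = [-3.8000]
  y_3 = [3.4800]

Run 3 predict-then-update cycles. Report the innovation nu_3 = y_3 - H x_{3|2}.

innov = [5.3550]

step 1: x^-=[0.1710]  P^-=[1.0897]  S=[1.2297]  K=[0.8862]  nu=[3.3790]  x^+=[3.1653]  P^+=[0.1241]
step 2: x^-=[3.6085]  P^-=[0.3412]  S=[0.4812]  K=[0.7091]  nu=[-7.4085]  x^+=[-1.6447]  P^+=[0.0993]
step 3: x^-=[-1.8750]  P^-=[0.3090]  S=[0.4490]  K=[0.6882]  nu=[5.3550]  x^+=[1.8103]  P^+=[0.0963]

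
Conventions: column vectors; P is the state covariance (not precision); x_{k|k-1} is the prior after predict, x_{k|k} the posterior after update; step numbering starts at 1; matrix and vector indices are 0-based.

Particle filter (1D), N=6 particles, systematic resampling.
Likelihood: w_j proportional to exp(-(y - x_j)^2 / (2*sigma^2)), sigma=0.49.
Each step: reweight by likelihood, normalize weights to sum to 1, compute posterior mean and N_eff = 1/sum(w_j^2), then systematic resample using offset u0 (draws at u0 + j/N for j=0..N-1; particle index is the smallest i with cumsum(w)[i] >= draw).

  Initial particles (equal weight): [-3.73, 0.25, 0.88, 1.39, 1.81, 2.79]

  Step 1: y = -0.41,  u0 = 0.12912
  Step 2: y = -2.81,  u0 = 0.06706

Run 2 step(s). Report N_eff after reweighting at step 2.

N_eff = 5.0003

step 1: w=[0.0000, 0.9256, 0.0717, 0.0027, 0.0001, 0.0000]  mean=0.2983  Neff=1.1604  idx=[1, 1, 1, 1, 1, 2]
step 2: w=[0.2000, 0.2000, 0.2000, 0.2000, 0.2000, 0.0000]  mean=0.2500  Neff=5.0003  idx=[0, 1, 2, 2, 3, 4]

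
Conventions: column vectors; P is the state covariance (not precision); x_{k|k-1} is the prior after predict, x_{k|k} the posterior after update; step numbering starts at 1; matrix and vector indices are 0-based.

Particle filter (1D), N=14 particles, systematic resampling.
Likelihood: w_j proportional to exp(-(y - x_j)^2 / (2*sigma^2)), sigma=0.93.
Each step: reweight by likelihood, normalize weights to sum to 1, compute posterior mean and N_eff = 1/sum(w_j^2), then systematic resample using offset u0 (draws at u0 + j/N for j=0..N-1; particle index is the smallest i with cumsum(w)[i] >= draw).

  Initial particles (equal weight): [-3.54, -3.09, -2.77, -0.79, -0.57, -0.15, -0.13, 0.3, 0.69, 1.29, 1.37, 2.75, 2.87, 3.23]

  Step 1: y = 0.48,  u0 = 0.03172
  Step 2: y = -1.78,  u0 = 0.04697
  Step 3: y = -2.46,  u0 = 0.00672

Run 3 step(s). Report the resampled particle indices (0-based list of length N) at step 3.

resampled_idx = [0, 0, 1, 1, 1, 2, 2, 3, 3, 4, 5, 6, 8, 10]

step 1: w=[0.0000, 0.0001, 0.0004, 0.0667, 0.0896, 0.1347, 0.1367, 0.1663, 0.1652, 0.1160, 0.1072, 0.0086, 0.0062, 0.0021]  mean=0.3657  Neff=7.7310  idx=[3, 4, 5, 5, 6, 6, 7, 7, 8, 8, 8, 9, 10, 10]
step 2: w=[0.2697, 0.2038, 0.1023, 0.1023, 0.0985, 0.0985, 0.0390, 0.0390, 0.0140, 0.0140, 0.0140, 0.0020, 0.0015, 0.0015]  mean=-0.3264  Neff=6.3201  idx=[0, 0, 0, 0, 1, 1, 2, 2, 3, 4, 4, 5, 6, 9]
step 3: w=[0.1495, 0.1495, 0.1495, 0.1495, 0.0951, 0.0951, 0.0343, 0.0343, 0.0343, 0.0325, 0.0325, 0.0325, 0.0092, 0.0024]  mean=-0.6044  Neff=8.7531  idx=[0, 0, 1, 1, 1, 2, 2, 3, 3, 4, 5, 6, 8, 10]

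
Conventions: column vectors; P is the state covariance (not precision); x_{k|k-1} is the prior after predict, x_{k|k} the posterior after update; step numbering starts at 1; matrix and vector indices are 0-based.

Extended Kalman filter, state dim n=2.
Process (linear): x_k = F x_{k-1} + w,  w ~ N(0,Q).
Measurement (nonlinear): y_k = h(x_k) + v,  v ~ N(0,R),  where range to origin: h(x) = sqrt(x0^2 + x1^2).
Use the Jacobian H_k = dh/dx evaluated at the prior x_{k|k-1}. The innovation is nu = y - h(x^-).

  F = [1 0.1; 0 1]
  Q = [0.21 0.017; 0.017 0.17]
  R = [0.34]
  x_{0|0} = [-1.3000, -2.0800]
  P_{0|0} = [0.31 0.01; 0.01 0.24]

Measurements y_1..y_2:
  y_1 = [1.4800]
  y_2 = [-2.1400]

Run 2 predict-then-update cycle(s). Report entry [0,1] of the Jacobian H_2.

step 1: x^-=[-1.5080, -2.0800]  P^-=[0.5244 0.0510; 0.0510 0.4100]  H_jac=[-0.5870 -0.8096]  S=[0.8379]  K=[-0.4166; -0.4319]  nu=[-1.0891]  x^+=[-1.0542, -1.6096]  P^+=[0.3790 -0.0998; -0.0998 0.2537]
step 2: x^-=[-1.2152, -1.6096]  P^-=[0.5715 -0.0574; -0.0574 0.4237]  H_jac=[-0.6025 -0.7981]  S=[0.7622]  K=[-0.3917; -0.3983]  nu=[-4.1568]  x^+=[0.4131, 0.0461]  P^+=[0.4546 -0.1763; -0.1763 0.3028]

H_jac[0,1] = -0.7981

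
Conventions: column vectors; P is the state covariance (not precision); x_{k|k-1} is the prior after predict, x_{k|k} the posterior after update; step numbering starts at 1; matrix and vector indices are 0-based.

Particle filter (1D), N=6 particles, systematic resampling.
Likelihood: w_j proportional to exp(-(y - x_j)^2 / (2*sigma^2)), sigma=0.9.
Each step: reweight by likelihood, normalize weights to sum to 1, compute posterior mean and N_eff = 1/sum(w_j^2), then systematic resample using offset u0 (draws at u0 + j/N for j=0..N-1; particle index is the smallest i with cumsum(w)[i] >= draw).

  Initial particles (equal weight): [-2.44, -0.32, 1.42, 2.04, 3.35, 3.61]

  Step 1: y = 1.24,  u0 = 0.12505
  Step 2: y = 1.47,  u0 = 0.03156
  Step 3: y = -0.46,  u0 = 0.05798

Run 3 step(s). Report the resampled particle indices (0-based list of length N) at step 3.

resampled_idx = [0, 0, 1, 2, 3, 3]

step 1: w=[0.0001, 0.1129, 0.4971, 0.3416, 0.0325, 0.0158]  mean=1.5322  Neff=2.6467  idx=[2, 2, 2, 3, 3, 4]
step 2: w=[0.2104, 0.2104, 0.2104, 0.1725, 0.1725, 0.0238]  mean=1.6798  Neff=5.1841  idx=[0, 0, 1, 2, 3, 4]
step 3: w=[0.2286, 0.2286, 0.2286, 0.2286, 0.0428, 0.0428]  mean=1.4730  Neff=4.7010  idx=[0, 0, 1, 2, 3, 3]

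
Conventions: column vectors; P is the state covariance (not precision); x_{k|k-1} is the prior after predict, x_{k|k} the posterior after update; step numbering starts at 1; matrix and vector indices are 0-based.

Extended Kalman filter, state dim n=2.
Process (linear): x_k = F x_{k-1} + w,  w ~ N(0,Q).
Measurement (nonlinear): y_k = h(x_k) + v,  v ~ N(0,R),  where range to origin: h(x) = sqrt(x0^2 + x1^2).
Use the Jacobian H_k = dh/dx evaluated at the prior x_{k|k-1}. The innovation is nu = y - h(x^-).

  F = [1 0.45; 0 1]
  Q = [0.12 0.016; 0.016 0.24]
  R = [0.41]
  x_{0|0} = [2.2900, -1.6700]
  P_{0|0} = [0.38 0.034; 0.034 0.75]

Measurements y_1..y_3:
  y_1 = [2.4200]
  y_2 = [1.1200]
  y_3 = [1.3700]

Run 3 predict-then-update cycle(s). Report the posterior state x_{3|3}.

x_post = [0.4133, -1.2641]

step 1: x^-=[1.5385, -1.6700]  P^-=[0.6825 0.3875; 0.3875 0.9900]  H_jac=[0.6776 -0.7355]  S=[0.8726]  K=[0.2033; -0.5335]  nu=[0.1493]  x^+=[1.5689, -1.7497]  P^+=[0.6464 0.4822; 0.4822 0.7416]
step 2: x^-=[0.7815, -1.7497]  P^-=[1.3505 0.8319; 0.8319 0.9816]  H_jac=[0.4078 -0.9131]  S=[0.8334]  K=[-0.2505; -0.6683]  nu=[-0.7963]  x^+=[0.9810, -1.2175]  P^+=[1.2982 0.6923; 0.6923 0.6093]
step 3: x^-=[0.4331, -1.2175]  P^-=[2.1647 0.9826; 0.9826 0.8493]  H_jac=[0.3352 -0.9422]  S=[0.7866]  K=[-0.2545; -0.5987]  nu=[0.0778]  x^+=[0.4133, -1.2641]  P^+=[2.1138 0.8627; 0.8627 0.5674]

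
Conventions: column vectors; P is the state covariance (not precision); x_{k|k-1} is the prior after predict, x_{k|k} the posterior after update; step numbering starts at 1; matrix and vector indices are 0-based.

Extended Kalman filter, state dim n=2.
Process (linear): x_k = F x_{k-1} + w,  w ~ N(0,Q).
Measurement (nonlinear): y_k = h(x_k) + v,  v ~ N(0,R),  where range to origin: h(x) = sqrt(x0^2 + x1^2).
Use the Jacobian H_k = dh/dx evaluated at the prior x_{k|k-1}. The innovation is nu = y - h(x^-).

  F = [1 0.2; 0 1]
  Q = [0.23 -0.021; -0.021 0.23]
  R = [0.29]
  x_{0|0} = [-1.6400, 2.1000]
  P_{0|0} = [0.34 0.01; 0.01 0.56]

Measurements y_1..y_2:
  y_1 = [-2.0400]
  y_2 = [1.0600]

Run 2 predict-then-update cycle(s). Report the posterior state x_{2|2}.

x_post = [-0.4384, -0.9426]

step 1: x^-=[-1.2200, 2.1000]  P^-=[0.5964 0.1010; 0.1010 0.7900]  H_jac=[-0.5023 0.8647]  S=[0.9434]  K=[-0.2250; 0.6703]  nu=[-4.4687]  x^+=[-0.2146, -0.8953]  P^+=[0.5486 0.2433; 0.2433 0.3661]
step 2: x^-=[-0.3936, -0.8953]  P^-=[0.8906 0.2955; 0.2955 0.5961]  H_jac=[-0.4025 -0.9154]  S=[1.1516]  K=[-0.5462; -0.5772]  nu=[0.0820]  x^+=[-0.4384, -0.9426]  P^+=[0.5471 -0.0675; -0.0675 0.2125]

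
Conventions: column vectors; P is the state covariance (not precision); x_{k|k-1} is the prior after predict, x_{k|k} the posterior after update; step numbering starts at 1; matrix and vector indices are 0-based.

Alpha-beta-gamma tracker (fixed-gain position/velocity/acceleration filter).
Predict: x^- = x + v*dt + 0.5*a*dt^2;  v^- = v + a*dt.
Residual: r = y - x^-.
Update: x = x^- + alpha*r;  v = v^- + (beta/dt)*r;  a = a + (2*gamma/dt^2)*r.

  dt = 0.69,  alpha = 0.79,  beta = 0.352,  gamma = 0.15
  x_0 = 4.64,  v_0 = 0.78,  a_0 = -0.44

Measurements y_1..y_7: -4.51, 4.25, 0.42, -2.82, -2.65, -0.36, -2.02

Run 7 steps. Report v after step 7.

v_post = 1.8207

step 1: x_pred=5.0735  r=-9.5835  x^+=-2.4975  v^+=-4.4126  a^+=-6.4787
step 2: x_pred=-7.0844  r=11.3344  x^+=1.8698  v^+=-3.1007  a^+=0.6633
step 3: x_pred=-0.1118  r=0.5318  x^+=0.3083  v^+=-2.3717  a^+=0.9984
step 4: x_pred=-1.0905  r=-1.7295  x^+=-2.4568  v^+=-2.5651  a^+=-0.0914
step 5: x_pred=-4.2485  r=1.5985  x^+=-2.9857  v^+=-1.8127  a^+=0.9158
step 6: x_pred=-4.0184  r=3.6584  x^+=-1.1283  v^+=0.6855  a^+=3.2211
step 7: x_pred=0.1115  r=-2.1315  x^+=-1.5724  v^+=1.8207  a^+=1.8780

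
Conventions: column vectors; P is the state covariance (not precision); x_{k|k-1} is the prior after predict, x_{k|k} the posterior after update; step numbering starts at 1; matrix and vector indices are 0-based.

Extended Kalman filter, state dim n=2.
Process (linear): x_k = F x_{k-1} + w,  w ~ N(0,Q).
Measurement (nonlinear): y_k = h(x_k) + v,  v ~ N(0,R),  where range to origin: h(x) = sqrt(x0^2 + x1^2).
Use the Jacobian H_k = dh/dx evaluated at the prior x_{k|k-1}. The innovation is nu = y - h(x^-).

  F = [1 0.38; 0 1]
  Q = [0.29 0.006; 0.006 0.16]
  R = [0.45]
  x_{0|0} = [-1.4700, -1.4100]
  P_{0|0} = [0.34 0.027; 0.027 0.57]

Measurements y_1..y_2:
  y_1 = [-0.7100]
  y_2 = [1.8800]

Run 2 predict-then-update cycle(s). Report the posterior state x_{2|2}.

x_post = [-1.2475, -0.1996]

step 1: x^-=[-2.0058, -1.4100]  P^-=[0.7328 0.2496; 0.2496 0.7300]  H_jac=[-0.8181 -0.5751]  S=[1.4168]  K=[-0.5245; -0.4405]  nu=[-3.1618]  x^+=[-0.3475, -0.0174]  P^+=[0.3431 -0.0777; -0.0777 0.4552]
step 2: x^-=[-0.3541, -0.0174]  P^-=[0.6398 0.1013; 0.1013 0.6152]  H_jac=[-0.9988 -0.0490]  S=[1.0997]  K=[-0.5856; -0.1194]  nu=[1.5255]  x^+=[-1.2475, -0.1996]  P^+=[0.2627 0.0244; 0.0244 0.5995]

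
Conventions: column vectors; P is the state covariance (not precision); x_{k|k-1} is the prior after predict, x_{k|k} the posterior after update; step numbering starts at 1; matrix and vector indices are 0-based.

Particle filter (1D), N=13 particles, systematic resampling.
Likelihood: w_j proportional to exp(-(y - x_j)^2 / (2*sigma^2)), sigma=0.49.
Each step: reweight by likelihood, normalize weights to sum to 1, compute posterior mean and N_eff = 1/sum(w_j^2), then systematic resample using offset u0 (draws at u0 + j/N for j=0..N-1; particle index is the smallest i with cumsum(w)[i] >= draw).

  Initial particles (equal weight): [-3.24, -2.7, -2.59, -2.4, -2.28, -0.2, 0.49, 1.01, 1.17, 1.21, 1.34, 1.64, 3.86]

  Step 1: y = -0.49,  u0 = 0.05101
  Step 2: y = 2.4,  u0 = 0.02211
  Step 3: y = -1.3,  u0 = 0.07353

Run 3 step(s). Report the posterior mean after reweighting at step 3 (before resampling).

step 1: w=[0.0000, 0.0000, 0.0001, 0.0005, 0.0013, 0.8457, 0.1364, 0.0093, 0.0032, 0.0025, 0.0009, 0.0001, 0.0000]  mean=-0.0893  Neff=1.3626  idx=[5, 5, 5, 5, 5, 5, 5, 5, 5, 5, 5, 6, 6]
step 2: w=[0.0008, 0.0008, 0.0008, 0.0008, 0.0008, 0.0008, 0.0008, 0.0008, 0.0008, 0.0008, 0.0008, 0.4958, 0.4958]  mean=0.4842  Neff=2.0338  idx=[11, 11, 11, 11, 11, 11, 11, 12, 12, 12, 12, 12, 12]
step 3: w=[0.0769, 0.0769, 0.0769, 0.0769, 0.0769, 0.0769, 0.0769, 0.0769, 0.0769, 0.0769, 0.0769, 0.0769, 0.0769]  mean=0.4900  Neff=13.0000  idx=[0, 1, 2, 3, 4, 5, 6, 7, 8, 9, 10, 11, 12]

post_mean = 0.4900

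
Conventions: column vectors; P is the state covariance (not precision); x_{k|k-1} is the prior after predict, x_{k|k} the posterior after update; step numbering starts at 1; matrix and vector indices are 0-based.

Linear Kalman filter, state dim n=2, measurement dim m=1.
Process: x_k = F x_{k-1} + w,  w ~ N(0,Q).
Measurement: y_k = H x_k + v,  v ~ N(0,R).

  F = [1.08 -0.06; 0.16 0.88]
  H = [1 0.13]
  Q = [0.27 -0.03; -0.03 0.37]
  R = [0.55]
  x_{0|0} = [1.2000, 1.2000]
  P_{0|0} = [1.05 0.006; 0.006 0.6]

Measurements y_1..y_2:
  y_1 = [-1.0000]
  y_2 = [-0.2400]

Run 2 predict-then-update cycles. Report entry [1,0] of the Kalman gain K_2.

step 1: x^-=[1.2240, 1.2480]  P^-=[1.4961 0.1254; 0.1254 0.8632]  S=[2.0933]  K=[0.7225; 0.1135]  nu=[-2.3862]  x^+=[-0.5001, 0.9771]  P^+=[0.4034 -0.0463; -0.0463 0.8362]
step 2: x^-=[-0.5987, 0.7799]  P^-=[0.7495 -0.0480; -0.0480 1.0149]  S=[1.3042]  K=[0.5699; 0.0644]  nu=[0.2573]  x^+=[-0.4520, 0.7964]  P^+=[0.3259 -0.0958; -0.0958 1.0095]

K[1,0] = 0.0644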